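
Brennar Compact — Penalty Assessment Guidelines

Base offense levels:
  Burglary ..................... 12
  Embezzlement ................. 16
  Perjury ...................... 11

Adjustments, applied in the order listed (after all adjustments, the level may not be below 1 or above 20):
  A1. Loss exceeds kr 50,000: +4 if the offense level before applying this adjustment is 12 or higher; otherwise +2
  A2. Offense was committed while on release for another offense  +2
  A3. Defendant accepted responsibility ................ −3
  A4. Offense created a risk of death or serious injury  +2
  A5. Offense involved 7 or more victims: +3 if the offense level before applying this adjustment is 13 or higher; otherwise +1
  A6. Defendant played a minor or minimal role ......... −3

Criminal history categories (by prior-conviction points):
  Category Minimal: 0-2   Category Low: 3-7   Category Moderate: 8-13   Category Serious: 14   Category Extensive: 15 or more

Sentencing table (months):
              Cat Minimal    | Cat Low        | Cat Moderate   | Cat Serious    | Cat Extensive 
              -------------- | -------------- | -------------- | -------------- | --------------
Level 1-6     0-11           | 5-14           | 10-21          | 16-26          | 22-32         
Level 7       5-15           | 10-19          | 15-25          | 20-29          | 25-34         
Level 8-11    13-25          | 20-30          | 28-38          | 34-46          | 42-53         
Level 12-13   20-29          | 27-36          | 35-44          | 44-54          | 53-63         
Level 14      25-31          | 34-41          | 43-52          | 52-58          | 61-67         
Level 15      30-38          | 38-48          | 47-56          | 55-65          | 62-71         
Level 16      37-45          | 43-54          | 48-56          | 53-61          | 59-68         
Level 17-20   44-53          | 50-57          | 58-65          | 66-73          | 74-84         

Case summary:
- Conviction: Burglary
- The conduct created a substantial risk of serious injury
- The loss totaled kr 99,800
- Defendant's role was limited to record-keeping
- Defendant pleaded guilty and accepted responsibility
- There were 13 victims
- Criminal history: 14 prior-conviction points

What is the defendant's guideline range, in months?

55-65 months

Base offense level for burglary: 12.
A1 applies (level before this adjustment is 12 ≥ 12, so +4): 12 + 4 = 16.
A3 applies: 16 − 3 = 13.
A4 applies: 13 + 2 = 15.
A5 applies (level before this adjustment is 15 ≥ 13, so +3): 15 + 3 = 18.
A6 applies: 18 − 3 = 15.
Final offense level: 15.
Criminal history: 14 prior points → Category Serious (14).
Level 15 falls in the 15 band.
Grid: Level 15 × Category Serious = 55-65 months.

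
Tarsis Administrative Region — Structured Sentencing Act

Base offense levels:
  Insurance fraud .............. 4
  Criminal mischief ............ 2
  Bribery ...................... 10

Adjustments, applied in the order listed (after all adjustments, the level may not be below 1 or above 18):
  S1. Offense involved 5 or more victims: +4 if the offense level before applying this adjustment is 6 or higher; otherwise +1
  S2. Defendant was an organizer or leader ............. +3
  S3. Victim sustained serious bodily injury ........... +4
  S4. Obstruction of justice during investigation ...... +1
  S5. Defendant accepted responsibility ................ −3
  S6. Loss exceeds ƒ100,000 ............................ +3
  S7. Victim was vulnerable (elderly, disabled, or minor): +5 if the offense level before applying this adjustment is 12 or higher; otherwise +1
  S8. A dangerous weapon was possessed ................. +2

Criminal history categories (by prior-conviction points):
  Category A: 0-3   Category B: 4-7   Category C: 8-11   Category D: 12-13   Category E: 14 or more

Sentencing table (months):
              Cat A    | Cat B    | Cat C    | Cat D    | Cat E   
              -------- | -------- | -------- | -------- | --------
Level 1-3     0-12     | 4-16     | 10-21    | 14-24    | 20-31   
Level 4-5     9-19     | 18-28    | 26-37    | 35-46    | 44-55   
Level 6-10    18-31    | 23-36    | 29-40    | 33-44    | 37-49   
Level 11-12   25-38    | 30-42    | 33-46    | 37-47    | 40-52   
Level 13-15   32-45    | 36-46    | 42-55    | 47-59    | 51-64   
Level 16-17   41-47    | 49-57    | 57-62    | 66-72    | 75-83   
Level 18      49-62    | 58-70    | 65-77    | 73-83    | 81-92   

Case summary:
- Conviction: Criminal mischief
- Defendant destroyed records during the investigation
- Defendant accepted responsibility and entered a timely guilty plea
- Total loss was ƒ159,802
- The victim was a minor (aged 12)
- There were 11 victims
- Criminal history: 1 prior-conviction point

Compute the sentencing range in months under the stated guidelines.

Base offense level for criminal mischief: 2.
S1 applies (level before this adjustment is 2 < 6, so +1): 2 + 1 = 3.
S4 applies: 3 + 1 = 4.
S5 applies: 4 − 3 = 1.
S6 applies: 1 + 3 = 4.
S7 applies (level before this adjustment is 4 < 12, so +1): 4 + 1 = 5.
S8 does not apply.
Final offense level: 5.
Criminal history: 1 prior point → Category A (0-3).
Level 5 falls in the 4-5 band.
Grid: Level 4-5 × Category A = 9-19 months.

9-19 months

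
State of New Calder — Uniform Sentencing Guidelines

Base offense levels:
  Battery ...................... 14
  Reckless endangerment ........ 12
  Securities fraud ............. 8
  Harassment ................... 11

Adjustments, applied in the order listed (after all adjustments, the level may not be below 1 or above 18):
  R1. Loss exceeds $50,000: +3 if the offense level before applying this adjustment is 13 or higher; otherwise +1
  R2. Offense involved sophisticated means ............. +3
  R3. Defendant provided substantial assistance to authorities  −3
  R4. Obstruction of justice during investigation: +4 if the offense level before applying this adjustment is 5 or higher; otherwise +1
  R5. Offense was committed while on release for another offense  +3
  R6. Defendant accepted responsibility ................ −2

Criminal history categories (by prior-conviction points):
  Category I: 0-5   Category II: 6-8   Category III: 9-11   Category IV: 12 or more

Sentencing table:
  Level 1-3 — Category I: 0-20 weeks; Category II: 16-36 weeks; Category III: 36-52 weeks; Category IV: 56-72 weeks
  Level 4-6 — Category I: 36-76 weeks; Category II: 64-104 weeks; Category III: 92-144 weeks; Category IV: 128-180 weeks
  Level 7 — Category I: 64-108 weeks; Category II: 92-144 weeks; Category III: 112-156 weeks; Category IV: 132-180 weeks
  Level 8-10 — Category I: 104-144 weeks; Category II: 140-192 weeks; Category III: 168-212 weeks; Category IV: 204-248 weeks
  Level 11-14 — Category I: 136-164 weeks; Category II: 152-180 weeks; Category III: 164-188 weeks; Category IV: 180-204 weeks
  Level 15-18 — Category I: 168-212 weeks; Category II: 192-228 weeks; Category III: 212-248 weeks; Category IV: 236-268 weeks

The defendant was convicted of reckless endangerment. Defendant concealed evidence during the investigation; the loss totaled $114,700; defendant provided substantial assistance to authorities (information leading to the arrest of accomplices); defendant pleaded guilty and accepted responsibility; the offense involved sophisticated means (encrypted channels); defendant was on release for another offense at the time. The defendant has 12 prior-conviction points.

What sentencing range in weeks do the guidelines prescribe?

Base offense level for reckless endangerment: 12.
R1 applies (level before this adjustment is 12 < 13, so +1): 12 + 1 = 13.
R2 applies: 13 + 3 = 16.
R3 applies: 16 − 3 = 13.
R4 applies (level before this adjustment is 13 ≥ 5, so +4): 13 + 4 = 17.
R5 applies: 17 + 3 = 20.
R6 applies: 20 − 2 = 18.
Final offense level: 18.
Criminal history: 12 prior points → Category IV (12+).
Level 18 falls in the 15-18 band.
Grid: Level 15-18 × Category IV = 236-268 weeks.

236-268 weeks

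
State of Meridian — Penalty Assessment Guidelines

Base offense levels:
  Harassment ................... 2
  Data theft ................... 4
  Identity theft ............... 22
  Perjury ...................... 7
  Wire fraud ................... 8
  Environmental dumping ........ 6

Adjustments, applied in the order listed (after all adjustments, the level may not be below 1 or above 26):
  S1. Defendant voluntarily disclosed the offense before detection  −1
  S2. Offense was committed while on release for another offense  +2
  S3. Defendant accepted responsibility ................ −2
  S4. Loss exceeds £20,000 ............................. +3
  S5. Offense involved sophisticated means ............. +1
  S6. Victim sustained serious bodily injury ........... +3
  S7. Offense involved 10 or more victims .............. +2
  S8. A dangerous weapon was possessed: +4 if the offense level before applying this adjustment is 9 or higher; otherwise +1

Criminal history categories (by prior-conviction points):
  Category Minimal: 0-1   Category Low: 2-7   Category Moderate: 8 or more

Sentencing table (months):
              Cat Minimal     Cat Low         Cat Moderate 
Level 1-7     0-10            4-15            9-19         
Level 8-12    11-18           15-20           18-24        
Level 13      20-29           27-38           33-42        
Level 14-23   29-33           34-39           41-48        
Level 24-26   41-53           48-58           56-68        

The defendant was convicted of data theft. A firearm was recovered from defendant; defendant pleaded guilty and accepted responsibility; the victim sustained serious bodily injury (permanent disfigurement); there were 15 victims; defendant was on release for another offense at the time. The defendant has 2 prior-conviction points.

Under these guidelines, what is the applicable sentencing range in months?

Base offense level for data theft: 4.
S1 does not apply.
S2 applies: 4 + 2 = 6.
S3 applies: 6 − 2 = 4.
S4 does not apply.
S5 does not apply.
S6 applies: 4 + 3 = 7.
S7 applies: 7 + 2 = 9.
S8 applies (level before this adjustment is 9 ≥ 9, so +4): 9 + 4 = 13.
Final offense level: 13.
Criminal history: 2 prior points → Category Low (2-7).
Level 13 falls in the 13 band.
Grid: Level 13 × Category Low = 27-38 months.

27-38 months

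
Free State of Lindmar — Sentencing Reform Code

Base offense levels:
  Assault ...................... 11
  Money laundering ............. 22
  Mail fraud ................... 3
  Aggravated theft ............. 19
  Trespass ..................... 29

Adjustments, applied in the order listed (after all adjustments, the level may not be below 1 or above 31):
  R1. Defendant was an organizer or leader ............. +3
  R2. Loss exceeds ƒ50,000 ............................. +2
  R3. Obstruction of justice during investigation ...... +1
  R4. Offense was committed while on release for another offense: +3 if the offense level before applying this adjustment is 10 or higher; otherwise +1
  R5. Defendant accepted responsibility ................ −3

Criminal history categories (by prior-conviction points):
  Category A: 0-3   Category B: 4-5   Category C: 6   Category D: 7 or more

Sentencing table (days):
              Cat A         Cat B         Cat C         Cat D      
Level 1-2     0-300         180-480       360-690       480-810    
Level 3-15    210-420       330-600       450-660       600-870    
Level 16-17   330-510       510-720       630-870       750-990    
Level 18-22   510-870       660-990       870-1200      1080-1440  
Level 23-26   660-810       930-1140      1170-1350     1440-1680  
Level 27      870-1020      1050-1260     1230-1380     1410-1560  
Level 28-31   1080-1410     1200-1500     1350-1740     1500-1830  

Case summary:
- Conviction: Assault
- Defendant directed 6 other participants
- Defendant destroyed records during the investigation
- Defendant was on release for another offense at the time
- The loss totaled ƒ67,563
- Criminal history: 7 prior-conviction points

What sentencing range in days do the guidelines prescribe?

Base offense level for assault: 11.
R1 applies: 11 + 3 = 14.
R2 applies: 14 + 2 = 16.
R3 applies: 16 + 1 = 17.
R4 applies (level before this adjustment is 17 ≥ 10, so +3): 17 + 3 = 20.
R5 does not apply.
Final offense level: 20.
Criminal history: 7 prior points → Category D (7+).
Level 20 falls in the 18-22 band.
Grid: Level 18-22 × Category D = 1080-1440 days.

1080-1440 days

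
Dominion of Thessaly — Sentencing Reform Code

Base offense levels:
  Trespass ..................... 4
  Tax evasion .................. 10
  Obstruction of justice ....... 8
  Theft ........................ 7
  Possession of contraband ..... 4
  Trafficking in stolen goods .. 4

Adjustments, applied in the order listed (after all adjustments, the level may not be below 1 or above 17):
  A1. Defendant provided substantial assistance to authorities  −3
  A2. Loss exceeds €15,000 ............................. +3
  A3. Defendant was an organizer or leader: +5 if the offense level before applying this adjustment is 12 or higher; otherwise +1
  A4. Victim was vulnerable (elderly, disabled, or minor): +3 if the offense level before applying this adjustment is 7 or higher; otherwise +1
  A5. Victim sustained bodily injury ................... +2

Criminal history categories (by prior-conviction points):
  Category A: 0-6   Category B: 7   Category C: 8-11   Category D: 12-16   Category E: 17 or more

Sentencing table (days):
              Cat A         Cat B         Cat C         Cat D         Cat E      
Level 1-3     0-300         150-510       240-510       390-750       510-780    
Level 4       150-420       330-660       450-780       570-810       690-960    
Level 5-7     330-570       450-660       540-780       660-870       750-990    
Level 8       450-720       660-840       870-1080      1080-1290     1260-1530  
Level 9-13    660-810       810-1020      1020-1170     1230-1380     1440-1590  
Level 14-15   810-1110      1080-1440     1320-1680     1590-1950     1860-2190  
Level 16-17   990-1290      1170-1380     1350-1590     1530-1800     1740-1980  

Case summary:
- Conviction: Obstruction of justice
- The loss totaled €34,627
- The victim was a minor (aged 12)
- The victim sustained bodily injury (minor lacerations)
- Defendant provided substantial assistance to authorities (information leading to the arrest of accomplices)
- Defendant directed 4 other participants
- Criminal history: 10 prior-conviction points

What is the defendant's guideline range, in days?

Base offense level for obstruction of justice: 8.
A1 applies: 8 − 3 = 5.
A2 applies: 5 + 3 = 8.
A3 applies (level before this adjustment is 8 < 12, so +1): 8 + 1 = 9.
A4 applies (level before this adjustment is 9 ≥ 7, so +3): 9 + 3 = 12.
A5 applies: 12 + 2 = 14.
Final offense level: 14.
Criminal history: 10 prior points → Category C (8-11).
Level 14 falls in the 14-15 band.
Grid: Level 14-15 × Category C = 1320-1680 days.

1320-1680 days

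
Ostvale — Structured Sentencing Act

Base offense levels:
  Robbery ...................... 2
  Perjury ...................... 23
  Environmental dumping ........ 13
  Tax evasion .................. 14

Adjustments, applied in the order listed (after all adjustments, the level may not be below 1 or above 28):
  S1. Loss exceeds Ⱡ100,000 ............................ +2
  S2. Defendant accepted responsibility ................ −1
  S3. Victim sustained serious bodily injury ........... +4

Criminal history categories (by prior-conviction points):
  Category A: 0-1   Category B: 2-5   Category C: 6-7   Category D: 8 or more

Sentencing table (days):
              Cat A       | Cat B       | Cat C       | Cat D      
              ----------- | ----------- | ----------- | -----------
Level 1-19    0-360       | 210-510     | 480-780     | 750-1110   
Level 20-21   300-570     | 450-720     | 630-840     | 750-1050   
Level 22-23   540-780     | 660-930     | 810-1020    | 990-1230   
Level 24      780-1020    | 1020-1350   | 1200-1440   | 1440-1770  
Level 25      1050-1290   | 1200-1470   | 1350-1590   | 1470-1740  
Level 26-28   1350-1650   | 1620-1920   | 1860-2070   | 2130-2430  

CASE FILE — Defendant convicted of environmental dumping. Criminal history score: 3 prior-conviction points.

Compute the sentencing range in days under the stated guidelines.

210-510 days

Base offense level for environmental dumping: 13.
Final offense level: 13.
Criminal history: 3 prior points → Category B (2-5).
Level 13 falls in the 1-19 band.
Grid: Level 1-19 × Category B = 210-510 days.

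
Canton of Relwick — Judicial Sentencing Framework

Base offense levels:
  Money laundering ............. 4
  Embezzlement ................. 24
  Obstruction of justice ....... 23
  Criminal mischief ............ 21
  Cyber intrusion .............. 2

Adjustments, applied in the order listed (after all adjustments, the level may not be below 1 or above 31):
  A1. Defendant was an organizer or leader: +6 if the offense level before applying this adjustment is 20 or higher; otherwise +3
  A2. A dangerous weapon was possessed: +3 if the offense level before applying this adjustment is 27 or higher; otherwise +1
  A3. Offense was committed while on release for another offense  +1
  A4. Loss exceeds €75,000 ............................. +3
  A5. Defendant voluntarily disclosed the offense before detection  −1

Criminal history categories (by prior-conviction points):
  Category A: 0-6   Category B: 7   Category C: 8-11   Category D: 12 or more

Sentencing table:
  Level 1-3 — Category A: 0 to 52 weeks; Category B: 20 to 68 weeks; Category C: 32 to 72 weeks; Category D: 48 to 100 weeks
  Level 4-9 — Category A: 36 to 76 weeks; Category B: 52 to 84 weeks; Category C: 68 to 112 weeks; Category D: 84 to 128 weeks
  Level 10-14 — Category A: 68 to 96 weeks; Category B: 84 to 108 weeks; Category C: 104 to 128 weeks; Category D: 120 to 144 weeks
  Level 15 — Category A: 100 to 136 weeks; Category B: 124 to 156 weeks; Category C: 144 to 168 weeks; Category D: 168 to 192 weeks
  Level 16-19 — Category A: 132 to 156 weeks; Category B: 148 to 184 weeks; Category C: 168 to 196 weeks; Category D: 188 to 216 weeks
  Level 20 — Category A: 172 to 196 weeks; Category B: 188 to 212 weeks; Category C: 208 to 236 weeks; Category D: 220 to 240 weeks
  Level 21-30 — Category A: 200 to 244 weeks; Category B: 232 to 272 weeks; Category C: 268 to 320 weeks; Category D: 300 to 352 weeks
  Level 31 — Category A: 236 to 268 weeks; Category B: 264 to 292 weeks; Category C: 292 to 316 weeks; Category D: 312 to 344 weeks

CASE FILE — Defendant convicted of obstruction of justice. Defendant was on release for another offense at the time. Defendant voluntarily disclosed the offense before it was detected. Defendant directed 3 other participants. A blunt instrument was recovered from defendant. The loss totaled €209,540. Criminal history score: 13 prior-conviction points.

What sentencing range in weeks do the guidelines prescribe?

312-344 weeks

Base offense level for obstruction of justice: 23.
A1 applies (level before this adjustment is 23 ≥ 20, so +6): 23 + 6 = 29.
A2 applies (level before this adjustment is 29 ≥ 27, so +3): 29 + 3 = 32.
A3 applies: 32 + 1 = 33.
A4 applies: 33 + 3 = 36.
A5 applies: 36 − 1 = 35.
Level 35 exceeds the maximum of 31; capped at 31.
Final offense level: 31.
Criminal history: 13 prior points → Category D (12+).
Level 31 falls in the 31 band.
Grid: Level 31 × Category D = 312-344 weeks.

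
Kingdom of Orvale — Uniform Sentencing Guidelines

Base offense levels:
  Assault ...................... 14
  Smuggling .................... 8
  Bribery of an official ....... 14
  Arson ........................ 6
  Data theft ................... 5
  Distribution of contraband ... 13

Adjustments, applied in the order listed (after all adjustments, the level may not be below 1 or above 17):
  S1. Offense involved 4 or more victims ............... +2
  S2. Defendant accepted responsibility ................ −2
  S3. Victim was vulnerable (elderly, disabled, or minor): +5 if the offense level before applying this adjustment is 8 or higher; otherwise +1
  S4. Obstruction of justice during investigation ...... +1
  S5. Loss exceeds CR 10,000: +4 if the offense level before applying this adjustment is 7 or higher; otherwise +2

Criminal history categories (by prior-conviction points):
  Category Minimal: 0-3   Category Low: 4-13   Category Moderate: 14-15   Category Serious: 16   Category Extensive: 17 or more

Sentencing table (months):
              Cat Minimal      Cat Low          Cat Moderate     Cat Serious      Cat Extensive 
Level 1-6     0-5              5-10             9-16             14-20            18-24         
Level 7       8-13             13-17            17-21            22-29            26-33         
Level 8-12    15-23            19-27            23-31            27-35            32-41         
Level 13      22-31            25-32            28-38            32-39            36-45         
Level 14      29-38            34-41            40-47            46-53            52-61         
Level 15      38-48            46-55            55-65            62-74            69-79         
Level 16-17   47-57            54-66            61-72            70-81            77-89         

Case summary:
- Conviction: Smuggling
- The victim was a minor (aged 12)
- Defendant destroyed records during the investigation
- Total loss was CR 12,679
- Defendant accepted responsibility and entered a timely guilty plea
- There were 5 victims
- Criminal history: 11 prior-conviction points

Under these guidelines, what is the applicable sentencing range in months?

Base offense level for smuggling: 8.
S1 applies: 8 + 2 = 10.
S2 applies: 10 − 2 = 8.
S3 applies (level before this adjustment is 8 ≥ 8, so +5): 8 + 5 = 13.
S4 applies: 13 + 1 = 14.
S5 applies (level before this adjustment is 14 ≥ 7, so +4): 14 + 4 = 18.
Level 18 exceeds the maximum of 17; capped at 17.
Final offense level: 17.
Criminal history: 11 prior points → Category Low (4-13).
Level 17 falls in the 16-17 band.
Grid: Level 16-17 × Category Low = 54-66 months.

54-66 months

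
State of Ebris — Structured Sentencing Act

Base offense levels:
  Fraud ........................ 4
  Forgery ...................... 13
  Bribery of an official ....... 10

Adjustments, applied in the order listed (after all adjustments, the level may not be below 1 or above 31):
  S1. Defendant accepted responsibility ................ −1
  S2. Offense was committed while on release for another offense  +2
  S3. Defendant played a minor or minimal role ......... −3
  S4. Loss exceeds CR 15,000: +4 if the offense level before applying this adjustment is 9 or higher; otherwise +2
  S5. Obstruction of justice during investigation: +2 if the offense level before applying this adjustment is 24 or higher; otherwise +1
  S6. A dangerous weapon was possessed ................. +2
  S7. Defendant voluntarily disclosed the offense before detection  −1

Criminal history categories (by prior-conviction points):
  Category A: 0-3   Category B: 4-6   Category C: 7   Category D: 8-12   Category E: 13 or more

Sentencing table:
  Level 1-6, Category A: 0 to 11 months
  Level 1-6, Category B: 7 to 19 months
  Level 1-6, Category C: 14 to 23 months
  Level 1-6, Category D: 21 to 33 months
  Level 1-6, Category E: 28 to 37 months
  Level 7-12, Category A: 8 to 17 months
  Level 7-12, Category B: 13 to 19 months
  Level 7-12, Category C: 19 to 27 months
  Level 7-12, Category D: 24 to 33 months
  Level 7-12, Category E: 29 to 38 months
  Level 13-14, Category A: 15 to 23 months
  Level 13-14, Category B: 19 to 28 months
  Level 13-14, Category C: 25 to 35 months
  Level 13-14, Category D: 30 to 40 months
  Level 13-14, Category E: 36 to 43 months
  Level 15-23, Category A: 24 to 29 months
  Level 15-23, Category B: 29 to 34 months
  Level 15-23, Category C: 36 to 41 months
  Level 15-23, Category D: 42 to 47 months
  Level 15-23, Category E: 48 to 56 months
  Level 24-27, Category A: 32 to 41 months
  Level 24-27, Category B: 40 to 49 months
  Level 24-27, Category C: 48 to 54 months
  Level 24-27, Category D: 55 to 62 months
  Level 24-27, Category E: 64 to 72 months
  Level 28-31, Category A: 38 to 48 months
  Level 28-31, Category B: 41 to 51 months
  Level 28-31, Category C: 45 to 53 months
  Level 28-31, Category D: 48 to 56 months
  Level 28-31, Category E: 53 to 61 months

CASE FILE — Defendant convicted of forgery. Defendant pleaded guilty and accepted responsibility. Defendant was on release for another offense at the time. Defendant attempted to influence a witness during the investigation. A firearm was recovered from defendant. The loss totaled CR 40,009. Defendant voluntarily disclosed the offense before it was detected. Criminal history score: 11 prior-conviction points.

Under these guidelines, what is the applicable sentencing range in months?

Base offense level for forgery: 13.
S1 applies: 13 − 1 = 12.
S2 applies: 12 + 2 = 14.
S3 does not apply.
S4 applies (level before this adjustment is 14 ≥ 9, so +4): 14 + 4 = 18.
S5 applies (level before this adjustment is 18 < 24, so +1): 18 + 1 = 19.
S6 applies: 19 + 2 = 21.
S7 applies: 21 − 1 = 20.
Final offense level: 20.
Criminal history: 11 prior points → Category D (8-12).
Level 20 falls in the 15-23 band.
Grid: Level 15-23 × Category D = 42-47 months.

42-47 months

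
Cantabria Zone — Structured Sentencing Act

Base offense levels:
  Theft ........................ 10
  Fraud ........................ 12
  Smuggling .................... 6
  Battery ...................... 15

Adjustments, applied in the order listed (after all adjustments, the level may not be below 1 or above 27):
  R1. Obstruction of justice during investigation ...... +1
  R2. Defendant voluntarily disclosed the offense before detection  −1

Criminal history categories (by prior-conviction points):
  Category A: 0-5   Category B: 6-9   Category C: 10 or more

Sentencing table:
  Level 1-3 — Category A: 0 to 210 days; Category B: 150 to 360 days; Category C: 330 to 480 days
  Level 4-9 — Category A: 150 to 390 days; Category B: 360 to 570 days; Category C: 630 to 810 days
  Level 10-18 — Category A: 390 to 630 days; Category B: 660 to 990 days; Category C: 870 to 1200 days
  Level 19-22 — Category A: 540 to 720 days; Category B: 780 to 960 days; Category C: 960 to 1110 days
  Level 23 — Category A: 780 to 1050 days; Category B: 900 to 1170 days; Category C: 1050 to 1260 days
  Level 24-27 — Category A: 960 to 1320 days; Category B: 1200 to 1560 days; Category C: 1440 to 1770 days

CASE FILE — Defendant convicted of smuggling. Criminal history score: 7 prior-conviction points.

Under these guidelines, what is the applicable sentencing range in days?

Base offense level for smuggling: 6.
Final offense level: 6.
Criminal history: 7 prior points → Category B (6-9).
Level 6 falls in the 4-9 band.
Grid: Level 4-9 × Category B = 360-570 days.

360-570 days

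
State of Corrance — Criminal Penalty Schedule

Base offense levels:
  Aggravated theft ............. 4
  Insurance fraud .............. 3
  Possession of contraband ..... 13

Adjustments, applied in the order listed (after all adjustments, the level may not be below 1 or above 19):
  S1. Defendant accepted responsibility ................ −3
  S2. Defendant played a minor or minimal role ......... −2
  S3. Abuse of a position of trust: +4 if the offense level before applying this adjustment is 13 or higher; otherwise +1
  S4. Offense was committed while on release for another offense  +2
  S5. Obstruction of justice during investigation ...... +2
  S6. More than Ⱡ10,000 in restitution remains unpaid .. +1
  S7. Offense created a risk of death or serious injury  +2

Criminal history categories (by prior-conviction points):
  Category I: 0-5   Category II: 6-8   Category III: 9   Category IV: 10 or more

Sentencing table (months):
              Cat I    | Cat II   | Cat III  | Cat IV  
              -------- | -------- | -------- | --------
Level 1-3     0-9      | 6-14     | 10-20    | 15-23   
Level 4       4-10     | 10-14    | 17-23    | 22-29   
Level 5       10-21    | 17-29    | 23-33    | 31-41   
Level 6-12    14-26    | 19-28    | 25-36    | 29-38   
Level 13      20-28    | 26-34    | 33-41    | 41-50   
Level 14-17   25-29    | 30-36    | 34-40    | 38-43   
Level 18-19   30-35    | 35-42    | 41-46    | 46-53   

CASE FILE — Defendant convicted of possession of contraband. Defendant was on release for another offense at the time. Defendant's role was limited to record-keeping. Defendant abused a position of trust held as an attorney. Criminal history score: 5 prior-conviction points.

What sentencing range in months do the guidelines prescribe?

Base offense level for possession of contraband: 13.
S2 applies: 13 − 2 = 11.
S3 applies (level before this adjustment is 11 < 13, so +1): 11 + 1 = 12.
S4 applies: 12 + 2 = 14.
S7 does not apply.
Final offense level: 14.
Criminal history: 5 prior points → Category I (0-5).
Level 14 falls in the 14-17 band.
Grid: Level 14-17 × Category I = 25-29 months.

25-29 months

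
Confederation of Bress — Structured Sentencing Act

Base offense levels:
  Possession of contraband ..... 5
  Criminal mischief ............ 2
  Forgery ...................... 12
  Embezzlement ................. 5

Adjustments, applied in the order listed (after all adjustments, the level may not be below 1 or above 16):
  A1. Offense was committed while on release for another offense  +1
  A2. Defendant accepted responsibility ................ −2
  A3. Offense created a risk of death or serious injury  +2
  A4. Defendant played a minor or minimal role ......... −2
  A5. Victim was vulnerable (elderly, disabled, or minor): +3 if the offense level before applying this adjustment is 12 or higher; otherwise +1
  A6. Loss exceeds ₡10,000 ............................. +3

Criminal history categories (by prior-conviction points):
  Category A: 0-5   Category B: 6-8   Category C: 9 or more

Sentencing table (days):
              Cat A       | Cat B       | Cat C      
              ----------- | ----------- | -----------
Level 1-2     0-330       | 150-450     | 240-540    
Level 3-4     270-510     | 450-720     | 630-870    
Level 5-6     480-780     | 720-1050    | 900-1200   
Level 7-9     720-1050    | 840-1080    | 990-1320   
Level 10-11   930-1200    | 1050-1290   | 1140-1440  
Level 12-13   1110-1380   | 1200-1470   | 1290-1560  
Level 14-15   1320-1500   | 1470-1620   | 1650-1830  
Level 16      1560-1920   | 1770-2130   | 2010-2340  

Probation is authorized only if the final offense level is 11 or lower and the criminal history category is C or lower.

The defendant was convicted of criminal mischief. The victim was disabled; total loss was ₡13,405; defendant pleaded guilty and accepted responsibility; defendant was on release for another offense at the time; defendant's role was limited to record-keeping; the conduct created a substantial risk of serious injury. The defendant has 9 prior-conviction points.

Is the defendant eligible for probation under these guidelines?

Base offense level for criminal mischief: 2.
A1 applies: 2 + 1 = 3.
A2 applies: 3 − 2 = 1.
A3 applies: 1 + 2 = 3.
A4 applies: 3 − 2 = 1.
A5 applies (level before this adjustment is 1 < 12, so +1): 1 + 1 = 2.
A6 applies: 2 + 3 = 5.
Final offense level: 5.
Criminal history: 9 prior points → Category C (9+).
Level 5 falls in the 5-6 band.
Grid: Level 5-6 × Category C = 900-1200 days.
Probation check: level 5 ≤ 11 and category C ≤ C → eligible.

Yes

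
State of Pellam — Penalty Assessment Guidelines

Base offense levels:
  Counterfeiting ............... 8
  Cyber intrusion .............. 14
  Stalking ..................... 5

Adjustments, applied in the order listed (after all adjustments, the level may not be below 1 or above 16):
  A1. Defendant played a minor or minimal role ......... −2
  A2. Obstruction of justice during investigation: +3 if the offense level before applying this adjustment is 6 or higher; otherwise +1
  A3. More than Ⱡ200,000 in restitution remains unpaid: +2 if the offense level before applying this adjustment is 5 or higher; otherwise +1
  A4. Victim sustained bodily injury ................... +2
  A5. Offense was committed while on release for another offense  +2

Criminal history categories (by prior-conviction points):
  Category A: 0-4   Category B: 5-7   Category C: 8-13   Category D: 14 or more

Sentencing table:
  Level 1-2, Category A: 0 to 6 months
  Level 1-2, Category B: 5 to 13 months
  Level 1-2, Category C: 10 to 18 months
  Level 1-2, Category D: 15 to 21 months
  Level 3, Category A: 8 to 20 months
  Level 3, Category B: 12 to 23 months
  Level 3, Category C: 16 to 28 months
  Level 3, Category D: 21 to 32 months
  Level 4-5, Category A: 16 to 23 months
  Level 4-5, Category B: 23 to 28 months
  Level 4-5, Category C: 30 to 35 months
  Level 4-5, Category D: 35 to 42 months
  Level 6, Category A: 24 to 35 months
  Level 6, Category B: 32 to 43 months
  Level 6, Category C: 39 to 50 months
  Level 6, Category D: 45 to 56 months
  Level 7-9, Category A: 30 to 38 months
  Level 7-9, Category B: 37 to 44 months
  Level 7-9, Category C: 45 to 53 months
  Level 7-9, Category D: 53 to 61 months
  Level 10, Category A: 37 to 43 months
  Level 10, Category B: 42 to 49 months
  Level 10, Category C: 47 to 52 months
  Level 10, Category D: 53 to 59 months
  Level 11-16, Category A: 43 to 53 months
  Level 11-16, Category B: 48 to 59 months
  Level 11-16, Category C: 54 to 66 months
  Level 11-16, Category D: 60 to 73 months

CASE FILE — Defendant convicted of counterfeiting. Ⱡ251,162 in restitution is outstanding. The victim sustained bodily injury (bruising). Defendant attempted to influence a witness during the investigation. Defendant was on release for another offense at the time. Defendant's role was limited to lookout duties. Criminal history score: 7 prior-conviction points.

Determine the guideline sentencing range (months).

Base offense level for counterfeiting: 8.
A1 applies: 8 − 2 = 6.
A2 applies (level before this adjustment is 6 ≥ 6, so +3): 6 + 3 = 9.
A3 applies (level before this adjustment is 9 ≥ 5, so +2): 9 + 2 = 11.
A4 applies: 11 + 2 = 13.
A5 applies: 13 + 2 = 15.
Final offense level: 15.
Criminal history: 7 prior points → Category B (5-7).
Level 15 falls in the 11-16 band.
Grid: Level 11-16 × Category B = 48-59 months.

48-59 months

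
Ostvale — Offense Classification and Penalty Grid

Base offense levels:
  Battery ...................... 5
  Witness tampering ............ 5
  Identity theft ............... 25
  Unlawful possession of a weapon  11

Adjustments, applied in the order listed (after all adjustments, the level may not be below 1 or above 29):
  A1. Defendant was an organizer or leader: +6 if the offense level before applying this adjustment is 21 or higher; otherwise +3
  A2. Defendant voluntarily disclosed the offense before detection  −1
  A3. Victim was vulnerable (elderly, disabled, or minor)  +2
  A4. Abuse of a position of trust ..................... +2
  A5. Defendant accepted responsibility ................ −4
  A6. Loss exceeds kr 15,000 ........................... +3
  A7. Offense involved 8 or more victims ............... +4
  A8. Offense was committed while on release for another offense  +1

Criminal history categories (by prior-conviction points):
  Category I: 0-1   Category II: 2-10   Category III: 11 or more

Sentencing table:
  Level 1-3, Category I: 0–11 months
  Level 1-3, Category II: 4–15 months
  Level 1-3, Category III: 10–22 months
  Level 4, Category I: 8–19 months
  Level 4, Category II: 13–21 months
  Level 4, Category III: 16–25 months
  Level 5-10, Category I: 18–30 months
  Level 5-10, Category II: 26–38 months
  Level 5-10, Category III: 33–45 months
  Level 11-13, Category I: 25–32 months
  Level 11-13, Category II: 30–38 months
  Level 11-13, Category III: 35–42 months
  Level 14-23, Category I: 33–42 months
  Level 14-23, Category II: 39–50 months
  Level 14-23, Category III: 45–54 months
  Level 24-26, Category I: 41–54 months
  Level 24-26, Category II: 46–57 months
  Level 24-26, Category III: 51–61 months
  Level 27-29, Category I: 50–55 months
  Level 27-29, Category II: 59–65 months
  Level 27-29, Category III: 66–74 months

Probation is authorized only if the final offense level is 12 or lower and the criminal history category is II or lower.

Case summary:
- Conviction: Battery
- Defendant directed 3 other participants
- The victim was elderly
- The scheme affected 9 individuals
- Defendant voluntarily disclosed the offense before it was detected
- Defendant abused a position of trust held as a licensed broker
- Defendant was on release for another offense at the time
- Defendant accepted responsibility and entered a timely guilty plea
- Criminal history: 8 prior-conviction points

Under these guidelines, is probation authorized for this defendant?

Yes

Base offense level for battery: 5.
A1 applies (level before this adjustment is 5 < 21, so +3): 5 + 3 = 8.
A2 applies: 8 − 1 = 7.
A3 applies: 7 + 2 = 9.
A4 applies: 9 + 2 = 11.
A5 applies: 11 − 4 = 7.
A7 applies: 7 + 4 = 11.
A8 applies: 11 + 1 = 12.
Final offense level: 12.
Criminal history: 8 prior points → Category II (2-10).
Level 12 falls in the 11-13 band.
Grid: Level 11-13 × Category II = 30-38 months.
Probation check: level 12 ≤ 12 and category II ≤ II → eligible.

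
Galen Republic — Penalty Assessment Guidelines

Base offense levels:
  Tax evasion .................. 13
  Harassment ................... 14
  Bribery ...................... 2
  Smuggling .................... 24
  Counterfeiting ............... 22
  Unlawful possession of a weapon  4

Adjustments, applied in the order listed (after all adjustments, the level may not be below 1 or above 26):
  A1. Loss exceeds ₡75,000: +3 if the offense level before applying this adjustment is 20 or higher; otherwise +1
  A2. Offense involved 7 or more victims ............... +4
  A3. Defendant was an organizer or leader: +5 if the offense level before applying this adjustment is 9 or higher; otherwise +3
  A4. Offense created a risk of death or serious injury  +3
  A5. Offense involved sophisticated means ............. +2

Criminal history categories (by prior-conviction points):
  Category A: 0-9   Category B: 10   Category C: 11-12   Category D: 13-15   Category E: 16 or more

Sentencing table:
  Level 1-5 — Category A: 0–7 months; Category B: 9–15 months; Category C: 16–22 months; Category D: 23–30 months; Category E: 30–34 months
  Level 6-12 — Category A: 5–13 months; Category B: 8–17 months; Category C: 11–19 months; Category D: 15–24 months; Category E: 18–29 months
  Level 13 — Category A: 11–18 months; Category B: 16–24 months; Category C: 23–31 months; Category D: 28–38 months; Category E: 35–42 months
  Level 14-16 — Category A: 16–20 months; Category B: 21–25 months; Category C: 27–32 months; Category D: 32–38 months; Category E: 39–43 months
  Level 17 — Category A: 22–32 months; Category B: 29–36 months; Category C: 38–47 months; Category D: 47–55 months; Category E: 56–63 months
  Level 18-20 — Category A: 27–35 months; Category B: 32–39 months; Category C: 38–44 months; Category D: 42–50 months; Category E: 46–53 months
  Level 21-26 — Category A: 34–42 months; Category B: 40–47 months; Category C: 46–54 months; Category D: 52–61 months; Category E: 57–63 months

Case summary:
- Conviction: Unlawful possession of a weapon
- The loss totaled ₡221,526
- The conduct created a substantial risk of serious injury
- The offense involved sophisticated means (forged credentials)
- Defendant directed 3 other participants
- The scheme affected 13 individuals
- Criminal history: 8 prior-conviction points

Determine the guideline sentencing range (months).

27-35 months

Base offense level for unlawful possession of a weapon: 4.
A1 applies (level before this adjustment is 4 < 20, so +1): 4 + 1 = 5.
A2 applies: 5 + 4 = 9.
A3 applies (level before this adjustment is 9 ≥ 9, so +5): 9 + 5 = 14.
A4 applies: 14 + 3 = 17.
A5 applies: 17 + 2 = 19.
Final offense level: 19.
Criminal history: 8 prior points → Category A (0-9).
Level 19 falls in the 18-20 band.
Grid: Level 18-20 × Category A = 27-35 months.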